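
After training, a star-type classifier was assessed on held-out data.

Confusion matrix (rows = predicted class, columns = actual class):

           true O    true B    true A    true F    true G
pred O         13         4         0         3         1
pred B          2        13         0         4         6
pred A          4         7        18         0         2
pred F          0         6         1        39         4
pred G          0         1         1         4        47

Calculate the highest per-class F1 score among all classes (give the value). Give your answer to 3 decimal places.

Per-class F1 score (2·TP/(2·TP+FP+FN)):
  O: TP=13, FP=4+0+3+1=8, FN=2+4+0+0=6 → 26/40 = 0.6500
  B: TP=13, FP=2+0+4+6=12, FN=4+7+6+1=18 → 26/56 = 0.4643
  A: TP=18, FP=4+7+0+2=13, FN=0+0+1+1=2 → 36/51 = 0.7059
  F: TP=39, FP=0+6+1+4=11, FN=3+4+0+4=11 → 78/100 = 0.7800
  G: TP=47, FP=0+1+1+4=6, FN=1+6+2+4=13 → 94/113 = 0.8319
Highest is class 'G' with F1 score = 0.832.

0.832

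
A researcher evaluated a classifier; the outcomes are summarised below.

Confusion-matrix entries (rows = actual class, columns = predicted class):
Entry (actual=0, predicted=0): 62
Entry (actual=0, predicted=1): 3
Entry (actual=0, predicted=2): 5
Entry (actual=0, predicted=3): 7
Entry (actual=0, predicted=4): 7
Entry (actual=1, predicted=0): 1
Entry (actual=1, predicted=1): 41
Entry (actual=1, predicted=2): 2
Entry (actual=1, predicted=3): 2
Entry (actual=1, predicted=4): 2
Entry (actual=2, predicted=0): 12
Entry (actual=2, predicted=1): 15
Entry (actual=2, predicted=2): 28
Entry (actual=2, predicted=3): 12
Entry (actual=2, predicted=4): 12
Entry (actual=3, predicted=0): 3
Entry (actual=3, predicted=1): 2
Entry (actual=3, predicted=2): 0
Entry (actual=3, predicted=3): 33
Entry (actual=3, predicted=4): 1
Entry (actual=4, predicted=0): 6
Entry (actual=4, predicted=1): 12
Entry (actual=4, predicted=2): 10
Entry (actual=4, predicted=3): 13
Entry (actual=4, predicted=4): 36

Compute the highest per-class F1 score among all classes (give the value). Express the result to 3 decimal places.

Per-class F1 score (2·TP/(2·TP+FP+FN)):
  0: TP=62, FP=1+12+3+6=22, FN=3+5+7+7=22 → 124/168 = 0.7381
  1: TP=41, FP=3+15+2+12=32, FN=1+2+2+2=7 → 82/121 = 0.6777
  2: TP=28, FP=5+2+0+10=17, FN=12+15+12+12=51 → 56/124 = 0.4516
  3: TP=33, FP=7+2+12+13=34, FN=3+2+0+1=6 → 66/106 = 0.6226
  4: TP=36, FP=7+2+12+1=22, FN=6+12+10+13=41 → 72/135 = 0.5333
Highest is class '0' with F1 score = 0.738.

0.738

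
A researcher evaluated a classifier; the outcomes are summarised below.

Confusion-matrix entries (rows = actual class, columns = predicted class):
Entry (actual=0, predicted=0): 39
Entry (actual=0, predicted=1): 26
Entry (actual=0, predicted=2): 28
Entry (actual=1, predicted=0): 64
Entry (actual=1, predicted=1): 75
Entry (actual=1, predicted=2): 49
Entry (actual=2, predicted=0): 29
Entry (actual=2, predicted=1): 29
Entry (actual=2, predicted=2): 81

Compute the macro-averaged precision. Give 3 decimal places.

0.462

Per-class precision (TP/(TP+FP)):
  0: TP=39, FP=64+29=93 → 39/132 = 0.2955
  1: TP=75, FP=26+29=55 → 75/130 = 0.5769
  2: TP=81, FP=28+49=77 → 81/158 = 0.5127
Macro-precision = mean = (0.2955 + 0.5769 + 0.5127) / 3 = 0.462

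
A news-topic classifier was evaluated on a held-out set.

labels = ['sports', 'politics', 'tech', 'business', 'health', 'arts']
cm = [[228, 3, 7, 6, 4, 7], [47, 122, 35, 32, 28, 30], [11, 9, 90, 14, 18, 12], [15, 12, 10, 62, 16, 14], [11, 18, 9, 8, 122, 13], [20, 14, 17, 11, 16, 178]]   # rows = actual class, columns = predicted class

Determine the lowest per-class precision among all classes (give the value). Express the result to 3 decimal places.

Per-class precision (TP/(TP+FP)):
  sports: TP=228, FP=47+11+15+11+20=104 → 228/332 = 0.6867
  politics: TP=122, FP=3+9+12+18+14=56 → 122/178 = 0.6854
  tech: TP=90, FP=7+35+10+9+17=78 → 90/168 = 0.5357
  business: TP=62, FP=6+32+14+8+11=71 → 62/133 = 0.4662
  health: TP=122, FP=4+28+18+16+16=82 → 122/204 = 0.5980
  arts: TP=178, FP=7+30+12+14+13=76 → 178/254 = 0.7008
Lowest is class 'business' with precision = 0.466.

0.466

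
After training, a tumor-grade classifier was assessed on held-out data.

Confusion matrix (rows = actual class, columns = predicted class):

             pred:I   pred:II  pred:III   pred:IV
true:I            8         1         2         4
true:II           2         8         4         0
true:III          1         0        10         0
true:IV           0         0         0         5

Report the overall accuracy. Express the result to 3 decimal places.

0.689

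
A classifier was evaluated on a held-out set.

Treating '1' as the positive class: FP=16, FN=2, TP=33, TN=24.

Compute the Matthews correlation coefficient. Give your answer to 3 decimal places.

0.569

MCC = (TP·TN − FP·FN) / √((TP+FP)(TP+FN)(TN+FP)(TN+FN))
Numerator = 33·24 − 16·2 = 760
Denominator = √(49·35·40·26) = √1783600 = 1335.5149
MCC = 760 / 1335.5149 = 0.569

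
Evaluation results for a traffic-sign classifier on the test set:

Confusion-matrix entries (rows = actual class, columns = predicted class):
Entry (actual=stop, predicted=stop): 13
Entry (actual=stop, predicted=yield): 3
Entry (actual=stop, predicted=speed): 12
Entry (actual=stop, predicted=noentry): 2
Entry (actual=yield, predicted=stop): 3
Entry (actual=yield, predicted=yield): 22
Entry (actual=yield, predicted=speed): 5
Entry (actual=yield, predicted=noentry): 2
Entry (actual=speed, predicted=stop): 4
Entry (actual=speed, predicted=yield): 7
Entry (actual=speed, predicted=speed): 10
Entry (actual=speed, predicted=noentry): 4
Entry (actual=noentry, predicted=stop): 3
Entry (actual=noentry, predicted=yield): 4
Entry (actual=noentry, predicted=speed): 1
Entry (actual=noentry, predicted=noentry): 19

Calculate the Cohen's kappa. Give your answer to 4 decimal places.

0.4139

Observed agreement pₒ = trace/N = 64/114 = 0.56140
Expected agreement pₑ = Σ (rowᵢ·colᵢ)/N² = (30·23 + 32·36 + 25·28 + 27·27)/114² = 0.25169
κ = (pₒ − pₑ)/(1 − pₑ) = (0.56140 − 0.25169)/(1 − 0.25169) = 0.4139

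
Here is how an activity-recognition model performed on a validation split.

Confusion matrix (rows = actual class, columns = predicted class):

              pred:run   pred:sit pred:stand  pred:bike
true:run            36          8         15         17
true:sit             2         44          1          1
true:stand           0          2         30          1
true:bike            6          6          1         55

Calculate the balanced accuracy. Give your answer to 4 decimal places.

0.7771

Balanced accuracy = mean of per-class recall.
  run: recall = 36/76 = 0.47368
  sit: recall = 44/48 = 0.91667
  stand: recall = 30/33 = 0.90909
  bike: recall = 55/68 = 0.80882
Mean = (0.47368 + 0.91667 + 0.90909 + 0.80882) / 4 = 0.7771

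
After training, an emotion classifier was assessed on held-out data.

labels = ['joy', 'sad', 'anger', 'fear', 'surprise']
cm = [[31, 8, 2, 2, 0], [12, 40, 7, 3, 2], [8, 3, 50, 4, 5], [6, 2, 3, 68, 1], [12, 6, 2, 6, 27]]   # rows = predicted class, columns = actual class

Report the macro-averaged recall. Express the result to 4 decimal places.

0.6998

Per-class recall (TP/(TP+FN)):
  joy: TP=31, FN=12+8+6+12=38 → 31/69 = 0.44928
  sad: TP=40, FN=8+3+2+6=19 → 40/59 = 0.67797
  anger: TP=50, FN=2+7+3+2=14 → 50/64 = 0.78125
  fear: TP=68, FN=2+3+4+6=15 → 68/83 = 0.81928
  surprise: TP=27, FN=0+2+5+1=8 → 27/35 = 0.77143
Macro-recall = mean = (0.44928 + 0.67797 + 0.78125 + 0.81928 + 0.77143) / 5 = 0.6998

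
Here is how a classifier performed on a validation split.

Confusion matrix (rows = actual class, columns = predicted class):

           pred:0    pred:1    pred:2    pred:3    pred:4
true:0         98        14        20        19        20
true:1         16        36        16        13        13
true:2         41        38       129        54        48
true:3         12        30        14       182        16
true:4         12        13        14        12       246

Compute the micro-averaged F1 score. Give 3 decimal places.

Micro-averaging pools counts across classes: ΣTP=691, ΣFP=435, ΣFN=435.
Micro-F1 score = 2·TP/(2·TP+FP+FN) on pooled counts = 0.614 (equals overall accuracy in single-label multiclass).

0.614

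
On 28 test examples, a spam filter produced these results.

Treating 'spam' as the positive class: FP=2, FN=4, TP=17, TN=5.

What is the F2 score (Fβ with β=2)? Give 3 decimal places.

Fβ = (1+β²)·TP / ((1+β²)·TP + β²·FN + FP), with β²=4
= 5·17 / (5·17 + 4·4 + 2) = 0.825

0.825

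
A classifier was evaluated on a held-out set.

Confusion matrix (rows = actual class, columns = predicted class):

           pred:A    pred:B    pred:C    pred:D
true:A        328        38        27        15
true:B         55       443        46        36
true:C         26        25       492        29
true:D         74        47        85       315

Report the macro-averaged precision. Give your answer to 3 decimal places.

Per-class precision (TP/(TP+FP)):
  A: TP=328, FP=55+26+74=155 → 328/483 = 0.6791
  B: TP=443, FP=38+25+47=110 → 443/553 = 0.8011
  C: TP=492, FP=27+46+85=158 → 492/650 = 0.7569
  D: TP=315, FP=15+36+29=80 → 315/395 = 0.7975
Macro-precision = mean = (0.6791 + 0.8011 + 0.7569 + 0.7975) / 4 = 0.759

0.759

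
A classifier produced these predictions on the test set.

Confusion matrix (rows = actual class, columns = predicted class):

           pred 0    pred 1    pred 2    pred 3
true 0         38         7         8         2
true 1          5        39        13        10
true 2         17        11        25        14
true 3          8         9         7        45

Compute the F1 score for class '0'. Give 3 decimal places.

0.618

Treat '0' as positive and all other classes as negative.
F1 score = 2·TP/(2·TP+FP+FN).
0: TP=38, FP=5+17+8=30, FN=7+8+2=17 → 76/123 = 0.6179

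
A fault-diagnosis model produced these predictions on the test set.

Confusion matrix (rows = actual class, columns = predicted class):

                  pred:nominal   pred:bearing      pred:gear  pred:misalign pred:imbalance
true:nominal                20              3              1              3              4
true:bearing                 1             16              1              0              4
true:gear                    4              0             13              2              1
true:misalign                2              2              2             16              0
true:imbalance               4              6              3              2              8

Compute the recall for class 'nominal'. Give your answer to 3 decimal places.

0.645

Take TP from the diagonal, FP from the rest of the 'nominal' prediction marginal, FN from the rest of the 'nominal' actual marginal.
recall = TP/(TP+FN).
nominal: TP=20, FN=3+1+3+4=11 → 20/31 = 0.6452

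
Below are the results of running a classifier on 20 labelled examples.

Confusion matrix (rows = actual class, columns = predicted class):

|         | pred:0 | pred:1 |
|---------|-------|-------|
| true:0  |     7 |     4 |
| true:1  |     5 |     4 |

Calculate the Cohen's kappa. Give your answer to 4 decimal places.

Observed agreement pₒ = trace/N = 11/20 = 0.55000
Expected agreement pₑ = Σ (rowᵢ·colᵢ)/N² = (11·12 + 9·8)/20² = 0.51000
κ = (pₒ − pₑ)/(1 − pₑ) = (0.55000 − 0.51000)/(1 − 0.51000) = 0.0816

0.0816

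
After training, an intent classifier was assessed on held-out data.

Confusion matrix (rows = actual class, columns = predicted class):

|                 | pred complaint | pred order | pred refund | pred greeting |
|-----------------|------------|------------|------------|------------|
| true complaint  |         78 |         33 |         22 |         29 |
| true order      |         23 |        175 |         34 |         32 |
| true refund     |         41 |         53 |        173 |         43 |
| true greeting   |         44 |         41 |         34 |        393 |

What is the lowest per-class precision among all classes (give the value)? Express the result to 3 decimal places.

Per-class precision (TP/(TP+FP)):
  complaint: TP=78, FP=23+41+44=108 → 78/186 = 0.4194
  order: TP=175, FP=33+53+41=127 → 175/302 = 0.5795
  refund: TP=173, FP=22+34+34=90 → 173/263 = 0.6578
  greeting: TP=393, FP=29+32+43=104 → 393/497 = 0.7907
Lowest is class 'complaint' with precision = 0.419.

0.419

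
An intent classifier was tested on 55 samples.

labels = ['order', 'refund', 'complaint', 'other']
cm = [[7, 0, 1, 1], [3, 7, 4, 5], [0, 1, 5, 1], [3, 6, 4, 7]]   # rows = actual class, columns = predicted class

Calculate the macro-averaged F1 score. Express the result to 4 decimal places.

0.4871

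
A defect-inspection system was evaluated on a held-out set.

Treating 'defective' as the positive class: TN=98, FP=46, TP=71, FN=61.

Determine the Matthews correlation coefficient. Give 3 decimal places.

MCC = (TP·TN − FP·FN) / √((TP+FP)(TP+FN)(TN+FP)(TN+FN))
Numerator = 71·98 − 46·61 = 4152
Denominator = √(117·132·144·159) = √353605824 = 18804.4097
MCC = 4152 / 18804.4097 = 0.221

0.221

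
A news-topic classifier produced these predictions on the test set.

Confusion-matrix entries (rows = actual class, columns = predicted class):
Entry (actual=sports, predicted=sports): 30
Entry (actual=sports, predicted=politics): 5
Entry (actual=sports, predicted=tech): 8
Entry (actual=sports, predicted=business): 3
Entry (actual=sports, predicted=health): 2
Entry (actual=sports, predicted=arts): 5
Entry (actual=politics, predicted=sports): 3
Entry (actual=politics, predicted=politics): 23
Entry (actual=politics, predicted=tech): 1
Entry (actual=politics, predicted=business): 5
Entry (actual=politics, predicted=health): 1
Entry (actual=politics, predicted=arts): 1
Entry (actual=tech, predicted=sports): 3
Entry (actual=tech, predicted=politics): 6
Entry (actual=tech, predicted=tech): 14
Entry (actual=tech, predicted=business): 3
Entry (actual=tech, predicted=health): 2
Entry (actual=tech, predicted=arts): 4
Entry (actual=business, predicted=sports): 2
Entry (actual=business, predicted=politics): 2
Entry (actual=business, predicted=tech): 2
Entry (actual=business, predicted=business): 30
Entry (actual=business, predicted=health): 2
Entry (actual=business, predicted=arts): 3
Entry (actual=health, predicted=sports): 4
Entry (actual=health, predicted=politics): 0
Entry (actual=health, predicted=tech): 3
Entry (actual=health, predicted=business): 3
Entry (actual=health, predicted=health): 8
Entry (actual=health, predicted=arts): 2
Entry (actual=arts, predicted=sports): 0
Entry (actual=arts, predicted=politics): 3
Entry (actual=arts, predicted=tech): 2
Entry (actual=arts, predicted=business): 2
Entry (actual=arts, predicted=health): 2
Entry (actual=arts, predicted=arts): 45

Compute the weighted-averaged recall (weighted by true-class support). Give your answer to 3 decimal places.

Per-class recall (TP/(TP+FN)):
  sports: TP=30, FN=5+8+3+2+5=23 → 30/53 = 0.5660
  politics: TP=23, FN=3+1+5+1+1=11 → 23/34 = 0.6765
  tech: TP=14, FN=3+6+3+2+4=18 → 14/32 = 0.4375
  business: TP=30, FN=2+2+2+2+3=11 → 30/41 = 0.7317
  health: TP=8, FN=4+0+3+3+2=12 → 8/20 = 0.4000
  arts: TP=45, FN=0+3+2+2+2=9 → 45/54 = 0.8333
Weighted-recall = Σ (supportᵢ/N)·recallᵢ with N=234: (53/234)·0.5660 + (34/234)·0.6765 + (32/234)·0.4375 + (41/234)·0.7317 + (20/234)·0.4000 + (54/234)·0.8333 = 0.641

0.641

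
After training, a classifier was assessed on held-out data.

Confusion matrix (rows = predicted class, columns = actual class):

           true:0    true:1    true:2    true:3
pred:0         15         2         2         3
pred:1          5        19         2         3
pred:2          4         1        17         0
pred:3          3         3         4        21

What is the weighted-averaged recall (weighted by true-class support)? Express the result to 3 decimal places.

Per-class recall (TP/(TP+FN)):
  0: TP=15, FN=5+4+3=12 → 15/27 = 0.5556
  1: TP=19, FN=2+1+3=6 → 19/25 = 0.7600
  2: TP=17, FN=2+2+4=8 → 17/25 = 0.6800
  3: TP=21, FN=3+3+0=6 → 21/27 = 0.7778
Weighted-recall = Σ (supportᵢ/N)·recallᵢ with N=104: (27/104)·0.5556 + (25/104)·0.7600 + (25/104)·0.6800 + (27/104)·0.7778 = 0.692

0.692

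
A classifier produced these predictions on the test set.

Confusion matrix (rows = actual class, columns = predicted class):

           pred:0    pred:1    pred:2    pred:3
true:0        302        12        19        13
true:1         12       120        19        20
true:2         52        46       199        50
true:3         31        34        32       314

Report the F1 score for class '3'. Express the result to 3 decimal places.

0.777

Take TP from the diagonal, FP from the rest of the '3' prediction marginal, FN from the rest of the '3' actual marginal.
F1 score = 2·TP/(2·TP+FP+FN).
3: TP=314, FP=13+20+50=83, FN=31+34+32=97 → 628/808 = 0.7772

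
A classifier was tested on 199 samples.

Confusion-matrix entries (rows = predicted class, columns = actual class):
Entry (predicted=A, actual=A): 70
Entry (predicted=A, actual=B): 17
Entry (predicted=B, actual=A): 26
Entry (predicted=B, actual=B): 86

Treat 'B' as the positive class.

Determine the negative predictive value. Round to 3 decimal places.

0.805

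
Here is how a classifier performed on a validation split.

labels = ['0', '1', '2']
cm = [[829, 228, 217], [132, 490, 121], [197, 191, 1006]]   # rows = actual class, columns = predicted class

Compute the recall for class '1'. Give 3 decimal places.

recall = TP/(TP+FN).
1: TP=490, FN=132+121=253 → 490/743 = 0.6595

0.659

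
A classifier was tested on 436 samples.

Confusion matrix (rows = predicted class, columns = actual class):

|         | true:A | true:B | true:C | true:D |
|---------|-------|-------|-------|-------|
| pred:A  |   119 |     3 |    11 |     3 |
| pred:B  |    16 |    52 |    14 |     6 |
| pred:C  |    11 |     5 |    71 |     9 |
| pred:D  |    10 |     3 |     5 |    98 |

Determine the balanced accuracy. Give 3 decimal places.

0.784

Balanced accuracy = mean of per-class recall.
  A: recall = 119/156 = 0.7628
  B: recall = 52/63 = 0.8254
  C: recall = 71/101 = 0.7030
  D: recall = 98/116 = 0.8448
Mean = (0.7628 + 0.8254 + 0.7030 + 0.8448) / 4 = 0.784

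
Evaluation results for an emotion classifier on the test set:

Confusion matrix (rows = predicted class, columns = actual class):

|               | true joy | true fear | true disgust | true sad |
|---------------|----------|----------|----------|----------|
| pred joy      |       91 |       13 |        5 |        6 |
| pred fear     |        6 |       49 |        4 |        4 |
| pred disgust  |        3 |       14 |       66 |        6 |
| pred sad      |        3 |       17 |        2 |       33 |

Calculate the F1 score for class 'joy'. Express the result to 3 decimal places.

0.835

Take TP from the diagonal, FP from the rest of the 'joy' prediction marginal, FN from the rest of the 'joy' actual marginal.
F1 score = 2·TP/(2·TP+FP+FN).
joy: TP=91, FP=13+5+6=24, FN=6+3+3=12 → 182/218 = 0.8349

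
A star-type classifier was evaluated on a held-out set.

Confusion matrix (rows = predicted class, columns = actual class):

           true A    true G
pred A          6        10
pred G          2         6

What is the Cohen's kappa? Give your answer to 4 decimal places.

0.1000

Observed agreement pₒ = trace/N = 12/24 = 0.50000
Expected agreement pₑ = Σ (rowᵢ·colᵢ)/N² = (8·16 + 16·8)/24² = 0.44444
κ = (pₒ − pₑ)/(1 − pₑ) = (0.50000 − 0.44444)/(1 − 0.44444) = 0.1000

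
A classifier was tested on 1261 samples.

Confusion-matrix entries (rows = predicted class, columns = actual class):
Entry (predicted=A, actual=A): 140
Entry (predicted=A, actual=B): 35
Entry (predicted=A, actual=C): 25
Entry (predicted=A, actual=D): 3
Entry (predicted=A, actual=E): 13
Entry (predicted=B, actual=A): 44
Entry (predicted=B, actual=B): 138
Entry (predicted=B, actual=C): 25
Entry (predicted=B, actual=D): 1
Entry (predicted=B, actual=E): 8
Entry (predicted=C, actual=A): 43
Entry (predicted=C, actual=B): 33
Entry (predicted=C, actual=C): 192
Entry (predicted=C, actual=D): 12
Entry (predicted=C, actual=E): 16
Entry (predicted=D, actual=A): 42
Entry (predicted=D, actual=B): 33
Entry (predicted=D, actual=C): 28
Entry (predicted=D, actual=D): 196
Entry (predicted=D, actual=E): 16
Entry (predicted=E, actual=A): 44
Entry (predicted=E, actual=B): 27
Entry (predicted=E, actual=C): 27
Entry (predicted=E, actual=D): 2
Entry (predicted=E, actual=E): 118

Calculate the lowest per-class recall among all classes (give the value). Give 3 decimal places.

Per-class recall (TP/(TP+FN)):
  A: TP=140, FN=44+43+42+44=173 → 140/313 = 0.4473
  B: TP=138, FN=35+33+33+27=128 → 138/266 = 0.5188
  C: TP=192, FN=25+25+28+27=105 → 192/297 = 0.6465
  D: TP=196, FN=3+1+12+2=18 → 196/214 = 0.9159
  E: TP=118, FN=13+8+16+16=53 → 118/171 = 0.6901
Lowest is class 'A' with recall = 0.447.

0.447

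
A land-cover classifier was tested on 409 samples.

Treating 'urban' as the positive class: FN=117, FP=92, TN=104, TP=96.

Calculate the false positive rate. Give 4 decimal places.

FPR = FP/(FP+TN) = 92/(92+104) = 0.4694

0.4694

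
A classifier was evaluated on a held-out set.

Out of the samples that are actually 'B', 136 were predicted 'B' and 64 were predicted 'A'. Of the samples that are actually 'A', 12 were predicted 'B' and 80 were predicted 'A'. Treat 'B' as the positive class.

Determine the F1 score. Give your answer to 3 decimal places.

Precision = TP/(TP+FP) = 136/148 = 0.9189
Recall = TP/(TP+FN) = 136/200 = 0.6800
F1 = 2·TP/(2·TP+FP+FN) = 272/348 = 0.782

0.782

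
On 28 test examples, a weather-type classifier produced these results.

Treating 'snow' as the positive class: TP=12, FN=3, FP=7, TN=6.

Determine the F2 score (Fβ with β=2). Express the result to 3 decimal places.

Fβ = (1+β²)·TP / ((1+β²)·TP + β²·FN + FP), with β²=4
= 5·12 / (5·12 + 4·3 + 7) = 0.759

0.759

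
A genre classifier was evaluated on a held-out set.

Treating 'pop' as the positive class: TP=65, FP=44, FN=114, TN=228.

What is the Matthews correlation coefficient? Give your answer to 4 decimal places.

0.2301

MCC = (TP·TN − FP·FN) / √((TP+FP)(TP+FN)(TN+FP)(TN+FN))
Numerator = 65·228 − 44·114 = 9804
Denominator = √(109·179·272·342) = √1814991264 = 42602.7143
MCC = 9804 / 42602.7143 = 0.2301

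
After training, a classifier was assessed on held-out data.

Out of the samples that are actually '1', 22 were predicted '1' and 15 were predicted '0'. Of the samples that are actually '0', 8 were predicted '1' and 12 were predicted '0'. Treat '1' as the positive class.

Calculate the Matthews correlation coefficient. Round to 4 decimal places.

MCC = (TP·TN − FP·FN) / √((TP+FP)(TP+FN)(TN+FP)(TN+FN))
Numerator = 22·12 − 8·15 = 144
Denominator = √(30·37·20·27) = √599400 = 774.2093
MCC = 144 / 774.2093 = 0.1860

0.1860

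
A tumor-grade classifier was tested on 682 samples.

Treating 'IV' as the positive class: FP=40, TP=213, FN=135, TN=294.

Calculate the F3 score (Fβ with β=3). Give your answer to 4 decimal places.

0.6292

Fβ = (1+β²)·TP / ((1+β²)·TP + β²·FN + FP), with β²=9
= 10·213 / (10·213 + 9·135 + 40) = 0.6292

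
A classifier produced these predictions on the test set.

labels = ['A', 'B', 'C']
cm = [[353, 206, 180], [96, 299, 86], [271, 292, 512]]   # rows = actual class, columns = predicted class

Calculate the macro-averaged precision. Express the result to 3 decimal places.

0.508

Per-class precision (TP/(TP+FP)):
  A: TP=353, FP=96+271=367 → 353/720 = 0.4903
  B: TP=299, FP=206+292=498 → 299/797 = 0.3752
  C: TP=512, FP=180+86=266 → 512/778 = 0.6581
Macro-precision = mean = (0.4903 + 0.3752 + 0.6581) / 3 = 0.508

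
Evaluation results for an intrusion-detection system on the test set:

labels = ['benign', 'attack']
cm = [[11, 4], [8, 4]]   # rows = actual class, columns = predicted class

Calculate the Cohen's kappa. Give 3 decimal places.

0.069

Observed agreement pₒ = trace/N = 15/27 = 0.5556
Expected agreement pₑ = Σ (rowᵢ·colᵢ)/N² = (15·19 + 12·8)/27² = 0.5226
κ = (pₒ − pₑ)/(1 − pₑ) = (0.5556 − 0.5226)/(1 − 0.5226) = 0.069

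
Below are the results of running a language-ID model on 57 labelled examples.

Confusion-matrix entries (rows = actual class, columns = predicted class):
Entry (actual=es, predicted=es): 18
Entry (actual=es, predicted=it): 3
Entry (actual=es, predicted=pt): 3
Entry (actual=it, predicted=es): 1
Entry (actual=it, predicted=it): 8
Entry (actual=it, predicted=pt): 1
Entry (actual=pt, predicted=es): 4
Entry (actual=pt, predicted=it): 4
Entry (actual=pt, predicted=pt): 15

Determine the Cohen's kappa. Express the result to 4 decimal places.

Observed agreement pₒ = trace/N = 41/57 = 0.71930
Expected agreement pₑ = Σ (rowᵢ·colᵢ)/N² = (24·23 + 10·15 + 23·19)/57² = 0.35057
κ = (pₒ − pₑ)/(1 − pₑ) = (0.71930 − 0.35057)/(1 − 0.35057) = 0.5678

0.5678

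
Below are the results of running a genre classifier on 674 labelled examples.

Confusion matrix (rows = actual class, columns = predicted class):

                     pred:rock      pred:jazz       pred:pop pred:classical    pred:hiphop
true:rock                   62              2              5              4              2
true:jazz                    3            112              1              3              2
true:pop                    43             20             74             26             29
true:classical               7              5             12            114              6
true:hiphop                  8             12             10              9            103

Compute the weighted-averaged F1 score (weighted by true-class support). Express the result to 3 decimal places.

Per-class F1 score (2·TP/(2·TP+FP+FN)):
  rock: TP=62, FP=3+43+7+8=61, FN=2+5+4+2=13 → 124/198 = 0.6263
  jazz: TP=112, FP=2+20+5+12=39, FN=3+1+3+2=9 → 224/272 = 0.8235
  pop: TP=74, FP=5+1+12+10=28, FN=43+20+26+29=118 → 148/294 = 0.5034
  classical: TP=114, FP=4+3+26+9=42, FN=7+5+12+6=30 → 228/300 = 0.7600
  hiphop: TP=103, FP=2+2+29+6=39, FN=8+12+10+9=39 → 206/284 = 0.7254
Weighted-F1 score = Σ (supportᵢ/N)·F1 scoreᵢ with N=674: (75/674)·0.6263 + (121/674)·0.8235 + (192/674)·0.5034 + (144/674)·0.7600 + (142/674)·0.7254 = 0.676

0.676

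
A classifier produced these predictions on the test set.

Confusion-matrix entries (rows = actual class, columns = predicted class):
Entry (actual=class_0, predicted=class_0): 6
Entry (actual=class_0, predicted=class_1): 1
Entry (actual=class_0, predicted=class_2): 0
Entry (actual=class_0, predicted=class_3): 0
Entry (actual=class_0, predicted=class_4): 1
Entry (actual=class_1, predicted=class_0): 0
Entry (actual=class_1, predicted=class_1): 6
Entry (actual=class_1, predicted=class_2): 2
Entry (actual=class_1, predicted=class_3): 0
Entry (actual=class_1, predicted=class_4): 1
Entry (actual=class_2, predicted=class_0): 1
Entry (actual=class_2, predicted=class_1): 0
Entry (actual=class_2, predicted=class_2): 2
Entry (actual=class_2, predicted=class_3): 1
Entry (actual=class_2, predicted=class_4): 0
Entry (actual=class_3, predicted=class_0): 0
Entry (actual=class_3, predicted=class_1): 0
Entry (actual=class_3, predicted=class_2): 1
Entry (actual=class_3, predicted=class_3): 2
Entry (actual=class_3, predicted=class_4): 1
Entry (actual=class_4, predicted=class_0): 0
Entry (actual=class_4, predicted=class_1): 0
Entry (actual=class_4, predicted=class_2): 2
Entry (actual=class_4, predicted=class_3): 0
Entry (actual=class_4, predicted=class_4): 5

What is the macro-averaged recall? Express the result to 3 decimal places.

0.626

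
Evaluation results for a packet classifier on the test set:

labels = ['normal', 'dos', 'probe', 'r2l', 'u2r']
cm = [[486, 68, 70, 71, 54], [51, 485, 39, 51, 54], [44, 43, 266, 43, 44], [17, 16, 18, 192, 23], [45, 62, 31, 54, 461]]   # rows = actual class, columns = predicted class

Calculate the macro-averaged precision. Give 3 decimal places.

Per-class precision (TP/(TP+FP)):
  normal: TP=486, FP=51+44+17+45=157 → 486/643 = 0.7558
  dos: TP=485, FP=68+43+16+62=189 → 485/674 = 0.7196
  probe: TP=266, FP=70+39+18+31=158 → 266/424 = 0.6274
  r2l: TP=192, FP=71+51+43+54=219 → 192/411 = 0.4672
  u2r: TP=461, FP=54+54+44+23=175 → 461/636 = 0.7248
Macro-precision = mean = (0.7558 + 0.7196 + 0.6274 + 0.4672 + 0.7248) / 5 = 0.659

0.659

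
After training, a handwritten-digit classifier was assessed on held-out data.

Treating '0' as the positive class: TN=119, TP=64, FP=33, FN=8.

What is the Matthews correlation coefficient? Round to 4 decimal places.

0.6332

MCC = (TP·TN − FP·FN) / √((TP+FP)(TP+FN)(TN+FP)(TN+FN))
Numerator = 64·119 − 33·8 = 7352
Denominator = √(97·72·152·127) = √134819136 = 11611.1643
MCC = 7352 / 11611.1643 = 0.6332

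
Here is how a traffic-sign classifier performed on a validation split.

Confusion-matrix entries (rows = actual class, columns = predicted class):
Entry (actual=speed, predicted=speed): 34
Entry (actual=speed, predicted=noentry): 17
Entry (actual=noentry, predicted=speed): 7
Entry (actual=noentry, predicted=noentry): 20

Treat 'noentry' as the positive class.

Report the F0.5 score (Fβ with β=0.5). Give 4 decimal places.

0.5714

Fβ = (1+β²)·TP / ((1+β²)·TP + β²·FN + FP), with β²=1/4
= 1.25·20 / (1.25·20 + 0.25·7 + 17) = 0.5714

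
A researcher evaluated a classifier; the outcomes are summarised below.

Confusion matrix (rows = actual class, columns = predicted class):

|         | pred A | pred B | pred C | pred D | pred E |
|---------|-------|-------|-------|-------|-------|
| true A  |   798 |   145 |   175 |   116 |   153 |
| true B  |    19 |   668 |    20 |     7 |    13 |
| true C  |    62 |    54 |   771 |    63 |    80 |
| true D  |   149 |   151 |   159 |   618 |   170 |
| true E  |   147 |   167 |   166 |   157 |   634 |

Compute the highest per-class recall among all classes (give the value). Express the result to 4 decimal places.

0.9188

Per-class recall (TP/(TP+FN)):
  A: TP=798, FN=145+175+116+153=589 → 798/1387 = 0.57534
  B: TP=668, FN=19+20+7+13=59 → 668/727 = 0.91884
  C: TP=771, FN=62+54+63+80=259 → 771/1030 = 0.74854
  D: TP=618, FN=149+151+159+170=629 → 618/1247 = 0.49559
  E: TP=634, FN=147+167+166+157=637 → 634/1271 = 0.49882
Highest is class 'B' with recall = 0.9188.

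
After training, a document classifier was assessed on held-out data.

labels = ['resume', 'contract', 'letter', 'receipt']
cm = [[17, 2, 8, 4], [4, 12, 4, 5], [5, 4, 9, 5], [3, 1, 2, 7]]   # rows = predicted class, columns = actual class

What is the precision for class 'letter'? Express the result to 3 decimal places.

One-vs-rest for 'letter': TP = diagonal; FP = other classes predicted 'letter'; FN = 'letter' predicted as other.
precision = TP/(TP+FP).
letter: TP=9, FP=5+4+5=14 → 9/23 = 0.3913

0.391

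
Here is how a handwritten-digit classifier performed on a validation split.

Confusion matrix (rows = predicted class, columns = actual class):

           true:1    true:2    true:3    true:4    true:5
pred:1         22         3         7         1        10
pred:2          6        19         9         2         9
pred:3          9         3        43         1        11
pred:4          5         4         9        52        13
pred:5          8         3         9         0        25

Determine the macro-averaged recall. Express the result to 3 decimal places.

Per-class recall (TP/(TP+FN)):
  1: TP=22, FN=6+9+5+8=28 → 22/50 = 0.4400
  2: TP=19, FN=3+3+4+3=13 → 19/32 = 0.5938
  3: TP=43, FN=7+9+9+9=34 → 43/77 = 0.5584
  4: TP=52, FN=1+2+1+0=4 → 52/56 = 0.9286
  5: TP=25, FN=10+9+11+13=43 → 25/68 = 0.3676
Macro-recall = mean = (0.4400 + 0.5938 + 0.5584 + 0.9286 + 0.3676) / 5 = 0.578

0.578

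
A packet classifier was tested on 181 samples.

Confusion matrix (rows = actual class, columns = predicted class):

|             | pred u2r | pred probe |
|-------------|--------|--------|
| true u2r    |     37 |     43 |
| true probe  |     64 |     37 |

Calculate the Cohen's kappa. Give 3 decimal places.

Observed agreement pₒ = trace/N = 74/181 = 0.4088
Expected agreement pₑ = Σ (rowᵢ·colᵢ)/N² = (80·101 + 101·80)/181² = 0.4933
κ = (pₒ − pₑ)/(1 − pₑ) = (0.4088 − 0.4933)/(1 − 0.4933) = -0.167

-0.167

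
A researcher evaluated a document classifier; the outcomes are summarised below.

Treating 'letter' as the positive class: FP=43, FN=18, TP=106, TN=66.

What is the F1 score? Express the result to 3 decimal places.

Precision = TP/(TP+FP) = 106/149 = 0.7114
Recall = TP/(TP+FN) = 106/124 = 0.8548
F1 = 2·TP/(2·TP+FP+FN) = 212/273 = 0.777

0.777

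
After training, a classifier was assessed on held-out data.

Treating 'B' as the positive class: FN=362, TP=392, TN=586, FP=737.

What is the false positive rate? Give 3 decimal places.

0.557

FPR = FP/(FP+TN) = 737/(737+586) = 0.557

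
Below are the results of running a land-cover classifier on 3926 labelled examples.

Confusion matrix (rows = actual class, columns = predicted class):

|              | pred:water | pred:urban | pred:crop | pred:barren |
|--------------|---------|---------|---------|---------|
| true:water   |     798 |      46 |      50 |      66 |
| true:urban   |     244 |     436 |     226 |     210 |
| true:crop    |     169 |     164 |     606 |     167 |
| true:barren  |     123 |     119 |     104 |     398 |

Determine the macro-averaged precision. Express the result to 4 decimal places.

Per-class precision (TP/(TP+FP)):
  water: TP=798, FP=244+169+123=536 → 798/1334 = 0.59820
  urban: TP=436, FP=46+164+119=329 → 436/765 = 0.56993
  crop: TP=606, FP=50+226+104=380 → 606/986 = 0.61460
  barren: TP=398, FP=66+210+167=443 → 398/841 = 0.47325
Macro-precision = mean = (0.59820 + 0.56993 + 0.61460 + 0.47325) / 4 = 0.5640

0.5640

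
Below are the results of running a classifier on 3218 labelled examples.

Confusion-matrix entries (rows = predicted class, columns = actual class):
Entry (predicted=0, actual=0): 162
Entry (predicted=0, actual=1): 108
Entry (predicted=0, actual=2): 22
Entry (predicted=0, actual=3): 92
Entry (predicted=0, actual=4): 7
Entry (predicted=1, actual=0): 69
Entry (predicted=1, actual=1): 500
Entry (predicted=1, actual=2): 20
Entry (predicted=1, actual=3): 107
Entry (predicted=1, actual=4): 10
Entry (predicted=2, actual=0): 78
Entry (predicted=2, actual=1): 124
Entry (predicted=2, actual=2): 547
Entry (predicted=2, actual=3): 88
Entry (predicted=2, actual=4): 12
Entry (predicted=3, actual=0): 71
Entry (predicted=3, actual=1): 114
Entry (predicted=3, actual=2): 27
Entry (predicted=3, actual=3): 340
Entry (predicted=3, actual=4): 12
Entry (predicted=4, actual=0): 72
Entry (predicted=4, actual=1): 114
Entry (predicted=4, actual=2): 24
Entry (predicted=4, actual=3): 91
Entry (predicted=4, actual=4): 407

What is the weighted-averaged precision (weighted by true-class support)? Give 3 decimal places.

0.612

Per-class precision (TP/(TP+FP)):
  0: TP=162, FP=108+22+92+7=229 → 162/391 = 0.4143
  1: TP=500, FP=69+20+107+10=206 → 500/706 = 0.7082
  2: TP=547, FP=78+124+88+12=302 → 547/849 = 0.6443
  3: TP=340, FP=71+114+27+12=224 → 340/564 = 0.6028
  4: TP=407, FP=72+114+24+91=301 → 407/708 = 0.5749
Weighted-precision = Σ (supportᵢ/N)·precisionᵢ with N=3218: (452/3218)·0.4143 + (960/3218)·0.7082 + (640/3218)·0.6443 + (718/3218)·0.6028 + (448/3218)·0.5749 = 0.612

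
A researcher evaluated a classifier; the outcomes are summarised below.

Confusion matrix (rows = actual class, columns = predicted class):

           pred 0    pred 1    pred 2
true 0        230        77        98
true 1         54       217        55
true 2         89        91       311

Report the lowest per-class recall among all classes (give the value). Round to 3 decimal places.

Per-class recall (TP/(TP+FN)):
  0: TP=230, FN=77+98=175 → 230/405 = 0.5679
  1: TP=217, FN=54+55=109 → 217/326 = 0.6656
  2: TP=311, FN=89+91=180 → 311/491 = 0.6334
Lowest is class '0' with recall = 0.568.

0.568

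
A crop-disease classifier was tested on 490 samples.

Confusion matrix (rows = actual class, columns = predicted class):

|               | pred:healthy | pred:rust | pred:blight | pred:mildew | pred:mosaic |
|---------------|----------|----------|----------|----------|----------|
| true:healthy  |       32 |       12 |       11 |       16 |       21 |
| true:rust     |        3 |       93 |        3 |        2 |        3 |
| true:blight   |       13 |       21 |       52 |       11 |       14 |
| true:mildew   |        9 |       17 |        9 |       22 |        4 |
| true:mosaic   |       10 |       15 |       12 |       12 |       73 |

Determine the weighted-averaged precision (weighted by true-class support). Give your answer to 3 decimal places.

0.552

Per-class precision (TP/(TP+FP)):
  healthy: TP=32, FP=3+13+9+10=35 → 32/67 = 0.4776
  rust: TP=93, FP=12+21+17+15=65 → 93/158 = 0.5886
  blight: TP=52, FP=11+3+9+12=35 → 52/87 = 0.5977
  mildew: TP=22, FP=16+2+11+12=41 → 22/63 = 0.3492
  mosaic: TP=73, FP=21+3+14+4=42 → 73/115 = 0.6348
Weighted-precision = Σ (supportᵢ/N)·precisionᵢ with N=490: (92/490)·0.4776 + (104/490)·0.5886 + (111/490)·0.5977 + (61/490)·0.3492 + (122/490)·0.6348 = 0.552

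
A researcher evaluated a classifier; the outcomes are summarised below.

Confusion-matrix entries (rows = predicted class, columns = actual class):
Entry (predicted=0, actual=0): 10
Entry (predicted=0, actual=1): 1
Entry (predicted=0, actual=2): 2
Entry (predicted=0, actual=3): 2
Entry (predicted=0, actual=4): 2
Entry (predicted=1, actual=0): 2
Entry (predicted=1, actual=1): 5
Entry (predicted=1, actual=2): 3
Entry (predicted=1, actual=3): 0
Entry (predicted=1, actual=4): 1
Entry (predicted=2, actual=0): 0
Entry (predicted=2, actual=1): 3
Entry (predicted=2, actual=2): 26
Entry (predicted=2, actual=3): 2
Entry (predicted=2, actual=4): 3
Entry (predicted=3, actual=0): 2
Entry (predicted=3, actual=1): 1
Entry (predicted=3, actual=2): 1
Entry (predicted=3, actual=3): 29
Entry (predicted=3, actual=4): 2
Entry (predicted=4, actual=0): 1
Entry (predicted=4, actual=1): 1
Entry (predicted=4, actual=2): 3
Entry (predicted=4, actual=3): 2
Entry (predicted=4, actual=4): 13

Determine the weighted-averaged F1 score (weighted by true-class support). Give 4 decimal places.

0.7100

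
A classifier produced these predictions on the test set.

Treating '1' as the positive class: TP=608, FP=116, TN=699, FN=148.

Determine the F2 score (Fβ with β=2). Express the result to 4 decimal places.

Fβ = (1+β²)·TP / ((1+β²)·TP + β²·FN + FP), with β²=4
= 5·608 / (5·608 + 4·148 + 116) = 0.8111

0.8111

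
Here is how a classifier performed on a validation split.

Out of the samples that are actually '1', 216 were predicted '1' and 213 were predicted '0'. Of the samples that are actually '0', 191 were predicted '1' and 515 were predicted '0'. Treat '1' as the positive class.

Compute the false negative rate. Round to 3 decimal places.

FNR = FN/(FN+TP) = 213/(213+216) = 0.497

0.497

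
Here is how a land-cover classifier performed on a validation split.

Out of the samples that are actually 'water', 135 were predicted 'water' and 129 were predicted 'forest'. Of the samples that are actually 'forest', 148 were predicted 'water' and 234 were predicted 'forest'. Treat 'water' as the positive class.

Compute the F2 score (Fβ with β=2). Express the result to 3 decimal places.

0.504

Fβ = (1+β²)·TP / ((1+β²)·TP + β²·FN + FP), with β²=4
= 5·135 / (5·135 + 4·129 + 148) = 0.504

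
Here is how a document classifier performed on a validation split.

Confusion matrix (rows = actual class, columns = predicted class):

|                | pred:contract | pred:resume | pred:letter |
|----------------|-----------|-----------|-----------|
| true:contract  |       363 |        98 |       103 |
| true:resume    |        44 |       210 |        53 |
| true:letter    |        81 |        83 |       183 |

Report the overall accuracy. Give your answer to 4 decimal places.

0.6207

Accuracy = trace / total = (363+210+183=756) / 1218 = 756/1218 = 0.6207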